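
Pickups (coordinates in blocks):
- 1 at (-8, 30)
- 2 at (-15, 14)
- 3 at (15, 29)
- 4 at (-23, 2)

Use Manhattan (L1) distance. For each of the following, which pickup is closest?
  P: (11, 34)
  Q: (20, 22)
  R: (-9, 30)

P at (11, 34):
  1: 23 blocks
  2: 46 blocks
  3: 9 blocks
  4: 66 blocks
  → nearest: 3 (9 blocks)
Q at (20, 22):
  1: 36 blocks
  2: 43 blocks
  3: 12 blocks
  4: 63 blocks
  → nearest: 3 (12 blocks)
R at (-9, 30):
  1: 1 blocks
  2: 22 blocks
  3: 25 blocks
  4: 42 blocks
  → nearest: 1 (1 blocks)

P→3; Q→3; R→1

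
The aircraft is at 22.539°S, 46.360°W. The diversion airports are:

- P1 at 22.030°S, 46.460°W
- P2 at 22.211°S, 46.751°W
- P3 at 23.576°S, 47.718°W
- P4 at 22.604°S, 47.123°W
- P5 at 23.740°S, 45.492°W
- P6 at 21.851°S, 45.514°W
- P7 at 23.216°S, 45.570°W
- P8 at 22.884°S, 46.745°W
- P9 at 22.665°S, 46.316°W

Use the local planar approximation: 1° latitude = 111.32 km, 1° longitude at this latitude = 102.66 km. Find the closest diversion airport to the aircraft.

P9

Distances from 22.539°S, 46.360°W:
P1: √((0.509·111.32)² + (-0.100·102.66)²) = √(3210.56865 + 105.39076) = 57.584 km
P2: √((0.328·111.32)² + (-0.391·102.66)²) = √(1333.19625 + 1611.22442) = 54.263 km
P3: √((-1.037·111.32)² + (-1.358·102.66)²) = √(13326.12578 + 19435.78381) = 181.003 km
P4: √((-0.065·111.32)² + (-0.763·102.66)²) = √(52.35680 + 6135.52310) = 78.663 km
P5: √((-1.201·111.32)² + (0.868·102.66)²) = √(17874.43859 + 7940.39249) = 160.670 km
P6: √((0.688·111.32)² + (0.846·102.66)²) = √(5865.74625 + 7542.98503) = 115.796 km
P7: √((-0.677·111.32)² + (0.790·102.66)²) = √(5679.67823 + 6577.43708) = 110.712 km
P8: √((-0.345·111.32)² + (-0.385·102.66)²) = √(1474.97475 + 1562.15448) = 55.110 km
P9: √((-0.126·111.32)² + (0.044·102.66)²) = √(196.73765 + 20.40365) = 14.736 km
Minimum: P9 at 14.736 km.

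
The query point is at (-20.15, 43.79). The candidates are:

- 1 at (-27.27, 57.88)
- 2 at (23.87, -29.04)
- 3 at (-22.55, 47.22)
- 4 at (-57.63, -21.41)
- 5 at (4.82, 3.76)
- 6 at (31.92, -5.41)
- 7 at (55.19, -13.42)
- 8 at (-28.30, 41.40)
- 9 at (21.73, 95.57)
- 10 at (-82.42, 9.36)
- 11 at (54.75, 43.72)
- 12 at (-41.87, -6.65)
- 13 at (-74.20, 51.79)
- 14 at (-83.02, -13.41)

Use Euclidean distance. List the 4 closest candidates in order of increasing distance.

Distances from (-20.15, 43.79):
1: 15.79
2: 85.10
3: 4.19
4: 75.20
5: 47.18
6: 71.64
7: 94.60
8: 8.49
9: 66.60
10: 71.15
11: 74.90
12: 54.92
13: 54.64
14: 85.00
Sorted: 3 (4.19) < 8 (8.49) < 1 (15.79) < 5 (47.18) < 13 (54.64) < 12 (54.92) < …

3, 8, 1, 5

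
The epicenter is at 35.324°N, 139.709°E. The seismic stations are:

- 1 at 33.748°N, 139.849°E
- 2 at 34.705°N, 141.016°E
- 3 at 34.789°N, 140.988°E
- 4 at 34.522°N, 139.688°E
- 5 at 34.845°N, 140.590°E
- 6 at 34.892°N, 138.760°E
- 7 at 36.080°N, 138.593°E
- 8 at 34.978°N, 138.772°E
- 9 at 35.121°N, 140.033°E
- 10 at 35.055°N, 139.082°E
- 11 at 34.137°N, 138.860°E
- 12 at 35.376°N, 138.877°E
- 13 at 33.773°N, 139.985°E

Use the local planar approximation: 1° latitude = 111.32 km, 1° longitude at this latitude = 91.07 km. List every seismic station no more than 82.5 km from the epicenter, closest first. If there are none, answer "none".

Distances from 35.324°N, 139.709°E:
1: √((-1.576·111.32)² + (0.140·91.07)²) = √(30779.30588 + 162.55740) = 175.903 km
2: √((-0.619·111.32)² + (1.307·91.07)²) = √(4748.18567 + 14167.78143) = 137.535 km
3: √((-0.535·111.32)² + (1.279·91.07)²) = √(3546.94096 + 13567.24795) = 130.821 km
4: √((-0.802·111.32)² + (-0.021·91.07)²) = √(7970.67556 + 3.65754) = 89.299 km
5: √((-0.479·111.32)² + (0.881·91.07)²) = √(2843.26554 + 6437.28134) = 96.336 km
6: √((-0.432·111.32)² + (-0.949·91.07)²) = √(2312.67118 + 7469.35495) = 98.904 km
7: √((0.756·111.32)² + (-1.116·91.07)²) = √(7082.55550 + 10329.49435) = 131.955 km
8: √((-0.346·111.32)² + (-0.937·91.07)²) = √(1483.53772 + 7281.65092) = 93.623 km
9: √((-0.203·111.32)² + (0.324·91.07)²) = √(510.66780 + 870.64416) = 37.166 km
10: √((-0.269·111.32)² + (-0.627·91.07)²) = √(896.70782 + 3260.51164) = 64.477 km
11: √((-1.187·111.32)² + (-0.849·91.07)²) = √(17460.14449 + 5978.13962) = 153.096 km
12: √((0.052·111.32)² + (-0.832·91.07)²) = √(33.50835 + 5741.12927) = 75.991 km
13: √((-1.551·111.32)² + (0.276·91.07)²) = √(29810.55015 + 631.78431) = 174.477 km
Threshold 82.5 km: 9 (37.166 km), 10 (64.477 km), 12 (75.991 km) are within range.

9, 10, 12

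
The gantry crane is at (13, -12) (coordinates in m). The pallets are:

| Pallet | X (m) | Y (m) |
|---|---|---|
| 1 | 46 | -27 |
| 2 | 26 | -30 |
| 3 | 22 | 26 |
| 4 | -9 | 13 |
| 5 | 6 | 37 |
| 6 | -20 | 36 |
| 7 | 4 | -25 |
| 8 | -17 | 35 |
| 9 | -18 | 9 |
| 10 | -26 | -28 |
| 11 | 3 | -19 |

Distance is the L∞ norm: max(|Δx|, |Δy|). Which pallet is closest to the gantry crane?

Distances from (13, -12):
1: max(|33|, |-15|) = 33 m
2: max(|13|, |-18|) = 18 m
3: max(|9|, |38|) = 38 m
4: max(|-22|, |25|) = 25 m
5: max(|-7|, |49|) = 49 m
6: max(|-33|, |48|) = 48 m
7: max(|-9|, |-13|) = 13 m
8: max(|-30|, |47|) = 47 m
9: max(|-31|, |21|) = 31 m
10: max(|-39|, |-16|) = 39 m
11: max(|-10|, |-7|) = 10 m
Minimum: 11 at 10 m.

11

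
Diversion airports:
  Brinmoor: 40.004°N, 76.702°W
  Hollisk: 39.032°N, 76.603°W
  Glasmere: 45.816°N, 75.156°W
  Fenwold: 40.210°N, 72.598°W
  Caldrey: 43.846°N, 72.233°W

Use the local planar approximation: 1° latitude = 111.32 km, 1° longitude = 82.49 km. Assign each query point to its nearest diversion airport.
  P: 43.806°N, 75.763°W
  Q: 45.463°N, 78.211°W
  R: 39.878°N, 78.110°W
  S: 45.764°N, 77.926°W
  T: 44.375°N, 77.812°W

P at 43.806°N, 75.763°W:
  Brinmoor: √((-3.802·111.32)² + (-0.939·82.49)²) = √(179130.94639 + 5999.75880) = 430.268 km
  Hollisk: √((-4.774·111.32)² + (-0.840·82.49)²) = √(282430.25924 + 4801.32583) = 535.940 km
  Glasmere: √((2.010·111.32)² + (0.607·82.49)²) = √(50065.49451 + 2507.14810) = 229.287 km
  Fenwold: √((-3.596·111.32)² + (3.165·82.49)²) = √(160245.47008 + 68163.21024) = 477.921 km
  Caldrey: √((0.040·111.32)² + (3.530·82.49)²) = √(19.82743 + 84791.44139) = 291.224 km
  → nearest: Glasmere (229.287 km)
Q at 45.463°N, 78.211°W:
  Brinmoor: √((-5.459·111.32)² + (1.509·82.49)²) = √(369294.28257 + 15494.62560) = 620.314 km
  Hollisk: √((-6.431·111.32)² + (1.608·82.49)²) = √(512511.26366 + 17594.40951) = 728.084 km
  Glasmere: √((0.353·111.32)² + (3.055·82.49)²) = √(1544.17247 + 63507.50285) = 255.052 km
  Fenwold: √((-5.253·111.32)² + (5.613·82.49)²) = √(341948.88891 + 214384.15889) = 745.877 km
  Caldrey: √((-1.617·111.32)² + (5.978·82.49)²) = √(32401.59842 + 243172.48260) = 524.952 km
  → nearest: Glasmere (255.052 km)
R at 39.878°N, 78.110°W:
  Brinmoor: √((0.126·111.32)² + (1.408·82.49)²) = √(196.73765 + 13489.87473) = 116.990 km
  Hollisk: √((-0.846·111.32)² + (1.507·82.49)²) = √(8869.25459 + 15453.58025) = 155.958 km
  Glasmere: √((5.938·111.32)² + (2.954·82.49)²) = √(436945.00785 + 59377.72981) = 704.502 km
  Fenwold: √((0.332·111.32)² + (5.512·82.49)²) = √(1365.91150 + 206738.34010) = 456.184 km
  Caldrey: √((3.968·111.32)² + (5.877·82.49)²) = √(195114.57950 + 235024.96065) = 655.850 km
  → nearest: Brinmoor (116.990 km)
S at 45.764°N, 77.926°W:
  Brinmoor: √((-5.760·111.32)² + (1.224·82.49)²) = √(411141.54369 + 10194.48856) = 649.104 km
  Hollisk: √((-6.732·111.32)² + (1.323·82.49)²) = √(561609.71255 + 11910.28889) = 757.311 km
  Glasmere: √((0.052·111.32)² + (2.770·82.49)²) = √(33.50835 + 52211.01611) = 228.571 km
  Fenwold: √((-5.554·111.32)² + (5.328·82.49)²) = √(382259.37567 + 193166.15693) = 758.568 km
  Caldrey: √((-1.918·111.32)² + (5.693·82.49)²) = √(45587.27166 + 220538.78359) = 515.874 km
  → nearest: Glasmere (228.571 km)
T at 44.375°N, 77.812°W:
  Brinmoor: √((-4.371·111.32)² + (1.110·82.49)²) = √(236759.82392 + 8383.94778) = 495.120 km
  Hollisk: √((-5.343·111.32)² + (1.209·82.49)²) = √(353766.53159 + 9946.15468) = 603.086 km
  Glasmere: √((1.441·111.32)² + (2.656·82.49)²) = √(25732.04824 + 48001.93545) = 271.540 km
  Fenwold: √((-4.165·111.32)² + (5.214·82.49)²) = √(214969.28244 + 184988.47018) = 632.422 km
  Caldrey: √((-0.529·111.32)² + (5.579·82.49)²) = √(3467.82952 + 211794.81802) = 463.964 km
  → nearest: Glasmere (271.540 km)

P→Glasmere; Q→Glasmere; R→Brinmoor; S→Glasmere; T→Glasmere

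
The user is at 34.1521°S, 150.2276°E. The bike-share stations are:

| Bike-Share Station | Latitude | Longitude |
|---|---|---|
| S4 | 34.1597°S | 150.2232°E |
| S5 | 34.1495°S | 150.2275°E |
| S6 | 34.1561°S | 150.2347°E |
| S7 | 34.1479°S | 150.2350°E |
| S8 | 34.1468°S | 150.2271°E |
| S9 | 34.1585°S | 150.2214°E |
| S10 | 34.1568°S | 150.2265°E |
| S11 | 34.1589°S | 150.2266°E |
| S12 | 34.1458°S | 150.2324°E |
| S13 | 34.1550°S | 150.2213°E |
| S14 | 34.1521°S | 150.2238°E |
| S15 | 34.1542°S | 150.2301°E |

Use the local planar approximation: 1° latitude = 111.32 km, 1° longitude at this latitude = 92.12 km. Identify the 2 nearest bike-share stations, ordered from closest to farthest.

S5, S15

Distances from 34.1521°S, 150.2276°E:
S4: √((-0.0076·111.32)² + (-0.0044·92.12)²) = √(0.715770 + 0.164291) = 0.9381 km
S5: √((0.0026·111.32)² + (-0.0001·92.12)²) = √(0.083771 + 0.000085) = 0.2896 km
S6: √((-0.0040·111.32)² + (0.0071·92.12)²) = √(0.198274 + 0.427784) = 0.7912 km
S7: √((0.0042·111.32)² + (0.0074·92.12)²) = √(0.218597 + 0.464699) = 0.8266 km
S8: √((0.0053·111.32)² + (-0.0005·92.12)²) = √(0.348095 + 0.002122) = 0.5918 km
S9: √((-0.0064·111.32)² + (-0.0062·92.12)²) = √(0.507582 + 0.326205) = 0.9131 km
S10: √((-0.0047·111.32)² + (-0.0011·92.12)²) = √(0.273742 + 0.010268) = 0.5329 km
S11: √((-0.0068·111.32)² + (-0.0010·92.12)²) = √(0.573013 + 0.008486) = 0.7626 km
S12: √((0.0063·111.32)² + (0.0048·92.12)²) = √(0.491844 + 0.195520) = 0.8291 km
S13: √((-0.0029·111.32)² + (-0.0063·92.12)²) = √(0.104218 + 0.336813) = 0.6641 km
S14: √((0.0000·111.32)² + (-0.0038·92.12)²) = √(0.000000 + 0.122539) = 0.3501 km
S15: √((-0.0021·111.32)² + (0.0025·92.12)²) = √(0.054649 + 0.053038) = 0.3282 km
Sorted: S5 (0.2896 km) < S15 (0.3282 km) < S14 (0.3501 km) < S10 (0.5329 km) < …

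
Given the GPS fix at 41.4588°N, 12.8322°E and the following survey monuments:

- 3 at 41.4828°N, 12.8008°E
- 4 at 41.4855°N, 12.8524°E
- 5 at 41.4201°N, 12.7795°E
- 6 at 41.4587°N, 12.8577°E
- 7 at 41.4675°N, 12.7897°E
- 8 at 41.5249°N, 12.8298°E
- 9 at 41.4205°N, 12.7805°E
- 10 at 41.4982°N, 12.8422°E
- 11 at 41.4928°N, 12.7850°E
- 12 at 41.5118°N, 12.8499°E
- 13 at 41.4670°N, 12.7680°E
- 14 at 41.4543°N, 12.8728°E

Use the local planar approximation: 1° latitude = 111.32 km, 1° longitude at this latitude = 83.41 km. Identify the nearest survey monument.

6

Distances from 41.4588°N, 12.8322°E:
3: √((0.0240·111.32)² + (-0.0314·83.41)²) = √(7.137874 + 6.859549) = 3.7413 km
4: √((0.0267·111.32)² + (0.0202·83.41)²) = √(8.834234 + 2.838827) = 3.4166 km
5: √((-0.0387·111.32)² + (-0.0527·83.41)²) = √(18.559588 + 19.322240) = 6.1548 km
6: √((-0.0001·111.32)² + (0.0255·83.41)²) = √(0.000124 + 4.523938) = 2.1270 km
7: √((0.0087·111.32)² + (-0.0425·83.41)²) = √(0.937961 + 12.566493) = 3.6748 km
8: √((0.0661·111.32)² + (-0.0024·83.41)²) = √(54.143872 + 0.040074) = 7.3610 km
9: √((-0.0383·111.32)² + (-0.0517·83.41)²) = √(18.177910 + 18.595905) = 6.0641 km
10: √((0.0394·111.32)² + (0.0100·83.41)²) = √(19.237066 + 0.695723) = 4.4646 km
11: √((0.0340·111.32)² + (-0.0472·83.41)²) = √(14.325317 + 15.499591) = 5.4612 km
12: √((0.0530·111.32)² + (0.0177·83.41)²) = √(34.809528 + 2.179630) = 6.0819 km
13: √((0.0082·111.32)² + (-0.0642·83.41)²) = √(0.833248 + 28.675190) = 5.4322 km
14: √((-0.0045·111.32)² + (0.0406·83.41)²) = √(0.250941 + 11.468017) = 3.4233 km
Minimum: 6 at 2.1270 km.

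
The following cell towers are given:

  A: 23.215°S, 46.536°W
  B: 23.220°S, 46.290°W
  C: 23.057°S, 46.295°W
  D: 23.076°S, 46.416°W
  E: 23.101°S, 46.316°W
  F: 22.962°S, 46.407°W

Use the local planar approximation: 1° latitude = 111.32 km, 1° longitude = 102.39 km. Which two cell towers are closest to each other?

Pairwise distances:
A–B: 25.194 km
A–C: 30.303 km
A–D: 19.758 km
A–E: 25.855 km
A–F: 31.107 km
B–C: 18.152 km
B–D: 20.577 km
B–E: 13.512 km
B–F: 31.119 km
C–D: 12.568 km
C–E: 5.349 km
C–F: 15.600 km
D–E: 10.610 km
D–F: 12.724 km
E–F: 18.062 km
Closest pair: C–E at 5.349 km.

C and E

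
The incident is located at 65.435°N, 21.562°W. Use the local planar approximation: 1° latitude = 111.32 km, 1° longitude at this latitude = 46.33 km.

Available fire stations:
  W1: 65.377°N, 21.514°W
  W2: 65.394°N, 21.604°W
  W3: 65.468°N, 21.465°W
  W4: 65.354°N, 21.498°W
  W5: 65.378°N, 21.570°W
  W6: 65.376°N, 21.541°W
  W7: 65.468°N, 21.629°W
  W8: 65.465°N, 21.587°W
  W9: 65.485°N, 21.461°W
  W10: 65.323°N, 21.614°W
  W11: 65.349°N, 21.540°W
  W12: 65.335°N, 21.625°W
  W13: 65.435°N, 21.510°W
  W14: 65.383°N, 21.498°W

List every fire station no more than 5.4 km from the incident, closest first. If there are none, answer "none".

Distances from 65.435°N, 21.562°W:
W1: √((-0.058·111.32)² + (0.048·46.33)²) = √(41.68717 + 4.94546) = 6.829 km
W2: √((-0.041·111.32)² + (-0.042·46.33)²) = √(20.83119 + 3.78637) = 4.962 km
W3: √((0.033·111.32)² + (0.097·46.33)²) = √(13.49504 + 20.19613) = 5.804 km
W4: √((-0.081·111.32)² + (0.064·46.33)²) = √(81.30485 + 8.79194) = 9.492 km
W5: √((-0.057·111.32)² + (-0.008·46.33)²) = √(40.26207 + 0.13737) = 6.356 km
W6: √((-0.059·111.32)² + (0.021·46.33)²) = √(43.13705 + 0.94659) = 6.640 km
W7: √((0.033·111.32)² + (-0.067·46.33)²) = √(13.49504 + 9.63550) = 4.809 km
W8: √((0.030·111.32)² + (-0.025·46.33)²) = √(11.15293 + 1.34154) = 3.535 km
W9: √((0.050·111.32)² + (0.101·46.33)²) = √(30.98036 + 21.89613) = 7.272 km
W10: √((-0.112·111.32)² + (-0.052·46.33)²) = √(155.44703 + 5.80405) = 12.698 km
W11: √((-0.086·111.32)² + (0.022·46.33)²) = √(91.65229 + 1.03889) = 9.628 km
W12: √((-0.100·111.32)² + (-0.063·46.33)²) = √(123.92142 + 8.51934) = 11.508 km
W13: √((0.000·111.32)² + (0.052·46.33)²) = √(0.00000 + 5.80405) = 2.409 km
W14: √((-0.052·111.32)² + (0.064·46.33)²) = √(33.50835 + 8.79194) = 6.504 km
Threshold 5.4 km: W13 (2.409 km), W8 (3.535 km), W7 (4.809 km), W2 (4.962 km) are within range.

W13, W8, W7, W2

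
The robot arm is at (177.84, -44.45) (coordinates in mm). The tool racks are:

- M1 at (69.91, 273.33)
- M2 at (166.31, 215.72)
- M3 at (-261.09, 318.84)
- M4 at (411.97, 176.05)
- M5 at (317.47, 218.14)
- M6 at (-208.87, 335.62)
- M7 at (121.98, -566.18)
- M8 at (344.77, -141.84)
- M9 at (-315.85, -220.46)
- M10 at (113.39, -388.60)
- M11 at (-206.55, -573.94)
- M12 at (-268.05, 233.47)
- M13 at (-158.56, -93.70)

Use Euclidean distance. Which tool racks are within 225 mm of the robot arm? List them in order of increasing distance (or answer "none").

Distances from (177.84, -44.45):
M1: 335.61 mm
M2: 260.43 mm
M3: 569.77 mm
M4: 321.62 mm
M5: 297.41 mm
M6: 542.22 mm
M7: 524.71 mm
M8: 193.26 mm
M9: 524.13 mm
M10: 350.13 mm
M11: 654.31 mm
M12: 525.41 mm
M13: 339.99 mm
Threshold 225 mm: M8 (193.26 mm) is within range.

M8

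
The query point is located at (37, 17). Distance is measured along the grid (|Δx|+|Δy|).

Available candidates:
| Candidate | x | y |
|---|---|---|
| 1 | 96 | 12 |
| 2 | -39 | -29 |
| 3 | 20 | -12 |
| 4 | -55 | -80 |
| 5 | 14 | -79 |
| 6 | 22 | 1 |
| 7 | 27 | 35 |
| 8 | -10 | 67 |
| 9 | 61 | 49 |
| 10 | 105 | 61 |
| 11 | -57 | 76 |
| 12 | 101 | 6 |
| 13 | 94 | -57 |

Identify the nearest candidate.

Distances from (37, 17):
1: |59| + |-5| = 59 + 5 = 64
2: |-76| + |-46| = 76 + 46 = 122
3: |-17| + |-29| = 17 + 29 = 46
4: |-92| + |-97| = 92 + 97 = 189
5: |-23| + |-96| = 23 + 96 = 119
6: |-15| + |-16| = 15 + 16 = 31
7: |-10| + |18| = 10 + 18 = 28
8: |-47| + |50| = 47 + 50 = 97
9: |24| + |32| = 24 + 32 = 56
10: |68| + |44| = 68 + 44 = 112
11: |-94| + |59| = 94 + 59 = 153
12: |64| + |-11| = 64 + 11 = 75
13: |57| + |-74| = 57 + 74 = 131
Minimum: 7 at 28.

7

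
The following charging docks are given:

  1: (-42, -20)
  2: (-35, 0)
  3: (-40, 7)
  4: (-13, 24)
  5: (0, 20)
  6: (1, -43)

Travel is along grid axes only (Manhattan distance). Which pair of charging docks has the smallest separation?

Pairwise distances:
1–2: 27
1–3: 29
1–4: 73
1–5: 82
1–6: 66
2–3: 12
2–4: 46
2–5: 55
2–6: 79
3–4: 44
3–5: 53
3–6: 91
4–5: 17
4–6: 81
5–6: 64
Closest pair: 2–3 at 12.

2 and 3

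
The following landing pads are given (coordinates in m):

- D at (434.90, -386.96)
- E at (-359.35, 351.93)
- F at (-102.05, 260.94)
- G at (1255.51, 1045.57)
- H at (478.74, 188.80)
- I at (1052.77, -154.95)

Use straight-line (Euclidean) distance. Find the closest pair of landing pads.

E and F

Pairwise distances:
E–F: 272.91 m
D–H: 577.43 m
F–H: 585.25 m
D–I: 659.99 m
H–I: 669.08 m
D–F: 841.48 m
E–H: 853.82 m
D–E: 1084.80 m
G–H: 1156.47 m
G–I: 1217.52 m
F–I: 1227.43 m
E–I: 1500.34 m
F–G: 1568.00 m
D–G: 1650.92 m
E–G: 1757.53 m
Closest pair: E–F at 272.91 m.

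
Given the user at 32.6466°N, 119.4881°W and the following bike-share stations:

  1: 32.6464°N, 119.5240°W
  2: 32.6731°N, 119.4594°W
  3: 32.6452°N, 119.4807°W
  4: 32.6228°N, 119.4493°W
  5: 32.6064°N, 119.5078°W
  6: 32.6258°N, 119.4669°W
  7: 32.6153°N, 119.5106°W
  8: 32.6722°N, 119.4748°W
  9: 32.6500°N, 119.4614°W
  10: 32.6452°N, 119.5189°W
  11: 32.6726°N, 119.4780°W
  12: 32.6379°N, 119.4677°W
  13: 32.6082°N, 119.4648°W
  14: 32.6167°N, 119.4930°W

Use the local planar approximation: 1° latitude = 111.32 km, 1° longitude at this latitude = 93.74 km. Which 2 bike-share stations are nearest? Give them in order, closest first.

3, 12

Distances from 32.6466°N, 119.4881°W:
1: √((-0.0002·111.32)² + (-0.0359·93.74)²) = √(0.000496 + 11.325015) = 3.3653 km
2: √((0.0265·111.32)² + (0.0287·93.74)²) = √(8.702382 + 7.237919) = 3.9925 km
3: √((-0.0014·111.32)² + (0.0074·93.74)²) = √(0.024289 + 0.481186) = 0.7110 km
4: √((-0.0238·111.32)² + (0.0388·93.74)²) = √(7.019405 + 13.228584) = 4.4998 km
5: √((-0.0402·111.32)² + (-0.0197·93.74)²) = √(20.026198 + 3.410220) = 4.8411 km
6: √((-0.0208·111.32)² + (0.0212·93.74)²) = √(5.361336 + 3.949314) = 3.0513 km
7: √((-0.0313·111.32)² + (-0.0225·93.74)²) = √(12.140458 + 4.448514) = 4.0730 km
8: √((0.0256·111.32)² + (0.0133·93.74)²) = √(8.121314 + 1.554366) = 3.1106 km
9: √((0.0034·111.32)² + (0.0267·93.74)²) = √(0.143253 + 6.264298) = 2.5313 km
10: √((-0.0014·111.32)² + (-0.0308·93.74)²) = √(0.024289 + 8.335878) = 2.8914 km
11: √((0.0260·111.32)² + (0.0101·93.74)²) = √(8.377088 + 0.896381) = 3.0452 km
12: √((-0.0087·111.32)² + (0.0204·93.74)²) = √(0.937961 + 3.656876) = 2.1436 km
13: √((-0.0384·111.32)² + (0.0233·93.74)²) = √(18.272957 + 4.770476) = 4.8004 km
14: √((-0.0299·111.32)² + (-0.0049·93.74)²) = √(11.078699 + 0.210980) = 3.3600 km
Sorted: 3 (0.7110 km) < 12 (2.1436 km) < 9 (2.5313 km) < 10 (2.8914 km) < …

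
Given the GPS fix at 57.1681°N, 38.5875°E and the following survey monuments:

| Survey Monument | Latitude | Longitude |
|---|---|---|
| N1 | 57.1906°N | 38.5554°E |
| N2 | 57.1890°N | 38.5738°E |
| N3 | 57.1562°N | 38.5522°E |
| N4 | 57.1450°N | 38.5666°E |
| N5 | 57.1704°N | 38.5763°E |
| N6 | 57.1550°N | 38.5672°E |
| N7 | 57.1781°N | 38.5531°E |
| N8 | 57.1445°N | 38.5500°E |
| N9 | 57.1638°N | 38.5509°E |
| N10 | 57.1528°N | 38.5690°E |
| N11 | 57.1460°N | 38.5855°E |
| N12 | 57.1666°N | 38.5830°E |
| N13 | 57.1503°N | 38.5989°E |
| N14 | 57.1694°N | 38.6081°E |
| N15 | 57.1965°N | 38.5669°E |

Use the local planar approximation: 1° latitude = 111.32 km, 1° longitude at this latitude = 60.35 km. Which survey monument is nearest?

N12

Distances from 57.1681°N, 38.5875°E:
N1: √((0.0225·111.32)² + (-0.0321·60.35)²) = √(6.273522 + 3.752879) = 3.1664 km
N2: √((0.0209·111.32)² + (-0.0137·60.35)²) = √(5.413012 + 0.683590) = 2.4691 km
N3: √((-0.0119·111.32)² + (-0.0353·60.35)²) = √(1.754851 + 4.538412) = 2.5086 km
N4: √((-0.0231·111.32)² + (-0.0209·60.35)²) = √(6.612571 + 1.590916) = 2.8642 km
N5: √((0.0023·111.32)² + (-0.0112·60.35)²) = √(0.065554 + 0.456868) = 0.7228 km
N6: √((-0.0131·111.32)² + (-0.0203·60.35)²) = √(2.126616 + 1.500882) = 1.9046 km
N7: √((0.0100·111.32)² + (-0.0344·60.35)²) = √(1.239214 + 4.309942) = 2.3557 km
N8: √((-0.0236·111.32)² + (-0.0375·60.35)²) = √(6.901928 + 5.121735) = 3.4675 km
N9: √((-0.0043·111.32)² + (-0.0366·60.35)²) = √(0.229131 + 4.878842) = 2.2601 km
N10: √((-0.0153·111.32)² + (-0.0185·60.35)²) = √(2.900877 + 1.246516) = 2.0365 km
N11: √((-0.0221·111.32)² + (-0.0020·60.35)²) = √(6.052446 + 0.014568) = 2.4631 km
N12: √((-0.0015·111.32)² + (-0.0045·60.35)²) = √(0.027882 + 0.073753) = 0.3188 km
N13: √((-0.0178·111.32)² + (0.0114·60.35)²) = √(3.926326 + 0.473330) = 2.0975 km
N14: √((0.0013·111.32)² + (0.0206·60.35)²) = √(0.020943 + 1.545571) = 1.2516 km
N15: √((0.0284·111.32)² + (-0.0206·60.35)²) = √(9.995006 + 1.545571) = 3.3971 km
Minimum: N12 at 0.3188 km.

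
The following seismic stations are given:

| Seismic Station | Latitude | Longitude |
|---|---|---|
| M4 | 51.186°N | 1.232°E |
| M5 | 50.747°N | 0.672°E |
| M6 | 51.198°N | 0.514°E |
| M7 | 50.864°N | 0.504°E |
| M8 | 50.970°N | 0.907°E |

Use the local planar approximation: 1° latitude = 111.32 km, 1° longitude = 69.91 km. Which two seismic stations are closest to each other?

M5 and M7

Pairwise distances:
M4–M5: √((-0.439·111.32)² + (-0.560·69.91)²) = √(2388.22608 + 1532.69118) = 62.617 km
M4–M6: √((0.012·111.32)² + (-0.718·69.91)²) = √(1.78447 + 2519.57617) = 50.213 km
M4–M7: √((-0.322·111.32)² + (-0.728·69.91)²) = √(1284.86689 + 2590.24809) = 62.250 km
M4–M8: √((-0.216·111.32)² + (-0.325·69.91)²) = √(578.16780 + 516.23248) = 33.082 km
M5–M6: √((0.451·111.32)² + (-0.158·69.91)²) = √(2520.57416 + 122.00926) = 51.406 km
M5–M7: √((0.117·111.32)² + (-0.168·69.91)²) = √(169.63604 + 137.94221) = 17.538 km
M5–M8: √((0.223·111.32)² + (0.235·69.91)²) = √(616.24885 + 269.90711) = 29.768 km
M6–M7: √((-0.334·111.32)² + (-0.010·69.91)²) = √(1382.41784 + 0.48874) = 37.187 km
M6–M8: √((-0.228·111.32)² + (0.393·69.91)²) = √(644.19313 + 754.85529) = 37.404 km
M7–M8: √((0.106·111.32)² + (0.403·69.91)²) = √(139.23811 + 793.75906) = 30.545 km
Closest pair: M5–M7 at 17.538 km.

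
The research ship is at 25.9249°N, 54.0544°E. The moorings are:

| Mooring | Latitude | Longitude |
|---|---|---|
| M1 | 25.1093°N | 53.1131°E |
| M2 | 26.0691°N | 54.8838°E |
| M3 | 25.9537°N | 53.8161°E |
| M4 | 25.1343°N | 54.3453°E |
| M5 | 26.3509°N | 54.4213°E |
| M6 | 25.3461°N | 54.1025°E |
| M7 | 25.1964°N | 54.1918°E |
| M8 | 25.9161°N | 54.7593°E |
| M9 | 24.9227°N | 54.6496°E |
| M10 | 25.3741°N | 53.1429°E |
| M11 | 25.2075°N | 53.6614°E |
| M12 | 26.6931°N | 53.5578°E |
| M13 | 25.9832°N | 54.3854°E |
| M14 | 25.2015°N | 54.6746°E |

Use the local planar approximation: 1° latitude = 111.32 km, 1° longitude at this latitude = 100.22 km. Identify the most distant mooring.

Distances from 25.9249°N, 54.0544°E:
M1: 130.9304 km
M2: 84.6583 km
M3: 24.0967 km
M4: 92.7127 km
M5: 60.0080 km
M6: 64.6121 km
M7: 82.2574 km
M8: 70.6519 km
M9: 126.5107 km
M10: 110.0203 km
M11: 89.0453 km
M12: 98.9443 km
M13: 33.8017 km
M14: 101.7267 km
Maximum: M1 at 130.9304 km.

M1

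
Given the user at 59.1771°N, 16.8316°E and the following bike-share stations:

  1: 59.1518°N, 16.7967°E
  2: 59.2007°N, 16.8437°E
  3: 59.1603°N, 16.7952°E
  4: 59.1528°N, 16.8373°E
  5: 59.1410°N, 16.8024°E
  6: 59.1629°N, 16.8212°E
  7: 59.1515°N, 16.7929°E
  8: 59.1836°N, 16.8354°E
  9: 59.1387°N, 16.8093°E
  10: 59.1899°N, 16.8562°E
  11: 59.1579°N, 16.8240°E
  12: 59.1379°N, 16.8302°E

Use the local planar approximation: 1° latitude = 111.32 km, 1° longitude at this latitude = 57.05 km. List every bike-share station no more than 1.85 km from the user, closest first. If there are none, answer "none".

Distances from 59.1771°N, 16.8316°E:
1: 3.4491 km
2: 2.7163 km
3: 2.7946 km
4: 2.7246 km
5: 4.3502 km
6: 1.6884 km
7: 3.6050 km
8: 0.7554 km
9: 4.4600 km
10: 2.0000 km
11: 2.1809 km
12: 4.3645 km
Threshold 1.85 km: 8 (0.7554 km), 6 (1.6884 km) are within range.

8, 6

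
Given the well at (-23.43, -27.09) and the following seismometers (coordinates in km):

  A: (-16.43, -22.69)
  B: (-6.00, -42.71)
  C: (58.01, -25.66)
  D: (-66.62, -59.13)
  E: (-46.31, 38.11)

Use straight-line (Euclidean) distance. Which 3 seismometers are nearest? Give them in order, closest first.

A, B, D

Distances from (-23.43, -27.09):
A: √((7.00)² + (4.40)²) = √(49.0000 + 19.3600) = 8.27 km
B: √((17.43)² + (-15.62)²) = √(303.8049 + 243.9844) = 23.40 km
C: √((81.44)² + (1.43)²) = √(6632.4736 + 2.0449) = 81.45 km
D: √((-43.19)² + (-32.04)²) = √(1865.3761 + 1026.5616) = 53.78 km
E: √((-22.88)² + (65.20)²) = √(523.4944 + 4251.0400) = 69.10 km
Sorted: A (8.27 km) < B (23.40 km) < D (53.78 km) < E (69.10 km) < C (81.45 km)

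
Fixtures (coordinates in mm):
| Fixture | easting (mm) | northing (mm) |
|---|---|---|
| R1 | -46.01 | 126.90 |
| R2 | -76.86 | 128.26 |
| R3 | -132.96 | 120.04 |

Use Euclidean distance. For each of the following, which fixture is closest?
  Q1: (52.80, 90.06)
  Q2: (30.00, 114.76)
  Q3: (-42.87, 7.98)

Q1 at (52.80, 90.06):
  R1: √((-98.81)² + (36.84)²) = √(9763.4161 + 1357.1856) = 105.45 mm
  R2: √((-129.66)² + (38.20)²) = √(16811.7156 + 1459.2400) = 135.17 mm
  R3: √((-185.76)² + (29.98)²) = √(34506.7776 + 898.8004) = 188.16 mm
  → nearest: R1 (105.45 mm)
Q2 at (30.00, 114.76):
  R1: √((-76.01)² + (12.14)²) = √(5777.5201 + 147.3796) = 76.97 mm
  R2: √((-106.86)² + (13.50)²) = √(11419.0596 + 182.2500) = 107.71 mm
  R3: √((-162.96)² + (5.28)²) = √(26555.9616 + 27.8784) = 163.05 mm
  → nearest: R1 (76.97 mm)
Q3 at (-42.87, 7.98):
  R1: √((-3.14)² + (118.92)²) = √(9.8596 + 14141.9664) = 118.96 mm
  R2: √((-33.99)² + (120.28)²) = √(1155.3201 + 14467.2784) = 124.99 mm
  R3: √((-90.09)² + (112.06)²) = √(8116.2081 + 12557.4436) = 143.78 mm
  → nearest: R1 (118.96 mm)

Q1→R1; Q2→R1; Q3→R1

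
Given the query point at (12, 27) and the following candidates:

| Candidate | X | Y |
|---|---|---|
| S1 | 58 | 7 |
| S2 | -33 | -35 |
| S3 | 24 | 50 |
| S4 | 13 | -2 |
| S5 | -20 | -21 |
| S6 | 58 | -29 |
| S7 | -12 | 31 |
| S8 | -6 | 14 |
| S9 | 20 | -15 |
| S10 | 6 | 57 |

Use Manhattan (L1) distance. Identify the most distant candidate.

S2

Distances from (12, 27):
S1: |46| + |-20| = 46 + 20 = 66
S2: |-45| + |-62| = 45 + 62 = 107
S3: |12| + |23| = 12 + 23 = 35
S4: |1| + |-29| = 1 + 29 = 30
S5: |-32| + |-48| = 32 + 48 = 80
S6: |46| + |-56| = 46 + 56 = 102
S7: |-24| + |4| = 24 + 4 = 28
S8: |-18| + |-13| = 18 + 13 = 31
S9: |8| + |-42| = 8 + 42 = 50
S10: |-6| + |30| = 6 + 30 = 36
Maximum: S2 at 107.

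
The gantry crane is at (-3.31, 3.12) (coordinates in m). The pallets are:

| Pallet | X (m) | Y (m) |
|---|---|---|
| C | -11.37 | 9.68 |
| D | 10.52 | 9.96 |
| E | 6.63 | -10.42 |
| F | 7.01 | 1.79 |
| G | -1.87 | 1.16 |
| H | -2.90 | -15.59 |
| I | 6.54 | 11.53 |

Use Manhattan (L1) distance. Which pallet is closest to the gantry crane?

Distances from (-3.31, 3.12):
C: |-8.06| + |6.56| = 8.06 + 6.56 = 14.62 m
D: |13.83| + |6.84| = 13.83 + 6.84 = 20.67 m
E: |9.94| + |-13.54| = 9.94 + 13.54 = 23.48 m
F: |10.32| + |-1.33| = 10.32 + 1.33 = 11.65 m
G: |1.44| + |-1.96| = 1.44 + 1.96 = 3.40 m
H: |0.41| + |-18.71| = 0.41 + 18.71 = 19.12 m
I: |9.85| + |8.41| = 9.85 + 8.41 = 18.26 m
Minimum: G at 3.40 m.

G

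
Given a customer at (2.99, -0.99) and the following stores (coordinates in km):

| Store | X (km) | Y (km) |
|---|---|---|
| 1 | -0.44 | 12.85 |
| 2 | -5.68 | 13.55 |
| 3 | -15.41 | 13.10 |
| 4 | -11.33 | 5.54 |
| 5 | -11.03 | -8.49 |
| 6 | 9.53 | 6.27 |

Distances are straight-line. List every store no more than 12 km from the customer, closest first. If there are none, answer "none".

Distances from (2.99, -0.99):
1: 14.26 km
2: 16.93 km
3: 23.18 km
4: 15.74 km
5: 15.90 km
6: 9.77 km
Threshold 12 km: 6 (9.77 km) is within range.

6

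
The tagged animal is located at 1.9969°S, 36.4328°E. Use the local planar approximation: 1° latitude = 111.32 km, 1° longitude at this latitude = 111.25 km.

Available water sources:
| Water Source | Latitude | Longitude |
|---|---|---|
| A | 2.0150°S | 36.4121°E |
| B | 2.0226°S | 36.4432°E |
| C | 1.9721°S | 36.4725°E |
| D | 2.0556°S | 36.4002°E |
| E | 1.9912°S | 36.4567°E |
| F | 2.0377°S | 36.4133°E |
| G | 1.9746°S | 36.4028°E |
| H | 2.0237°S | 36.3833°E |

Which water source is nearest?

Distances from 1.9969°S, 36.4328°E:
A: 3.0599 km
B: 3.0860 km
C: 5.2085 km
D: 7.4735 km
E: 2.7335 km
F: 5.0334 km
G: 4.1595 km
H: 6.2631 km
Minimum: E at 2.7335 km.

E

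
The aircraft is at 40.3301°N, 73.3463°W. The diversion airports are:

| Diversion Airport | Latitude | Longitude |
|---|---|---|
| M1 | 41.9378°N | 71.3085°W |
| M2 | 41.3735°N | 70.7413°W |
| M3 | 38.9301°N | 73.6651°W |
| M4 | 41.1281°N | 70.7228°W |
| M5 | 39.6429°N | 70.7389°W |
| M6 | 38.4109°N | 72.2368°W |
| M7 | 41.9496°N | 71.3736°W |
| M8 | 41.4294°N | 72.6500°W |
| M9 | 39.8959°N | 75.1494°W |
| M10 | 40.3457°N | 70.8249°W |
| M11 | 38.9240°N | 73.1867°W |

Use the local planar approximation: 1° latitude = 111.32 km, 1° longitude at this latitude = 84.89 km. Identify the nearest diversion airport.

M8

Distances from 40.3301°N, 73.3463°W:
M1: 248.9078 km
M2: 249.7866 km
M3: 158.1803 km
M4: 239.7720 km
M5: 234.1890 km
M6: 233.4850 km
M7: 246.0601 km
M8: 135.9017 km
M9: 160.5155 km
M10: 214.0487 km
M11: 157.1123 km
Minimum: M8 at 135.9017 km.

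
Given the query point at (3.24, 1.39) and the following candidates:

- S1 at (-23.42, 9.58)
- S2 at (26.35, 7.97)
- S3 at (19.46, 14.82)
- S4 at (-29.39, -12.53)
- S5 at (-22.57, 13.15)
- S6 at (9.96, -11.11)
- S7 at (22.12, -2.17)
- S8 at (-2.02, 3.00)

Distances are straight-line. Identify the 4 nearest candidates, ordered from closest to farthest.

Distances from (3.24, 1.39):
S1: √((-26.66)² + (8.19)²) = √(710.7556 + 67.0761) = 27.89
S2: √((23.11)² + (6.58)²) = √(534.0721 + 43.2964) = 24.03
S3: √((16.22)² + (13.43)²) = √(263.0884 + 180.3649) = 21.06
S4: √((-32.63)² + (-13.92)²) = √(1064.7169 + 193.7664) = 35.48
S5: √((-25.81)² + (11.76)²) = √(666.1561 + 138.2976) = 28.36
S6: √((6.72)² + (-12.50)²) = √(45.1584 + 156.2500) = 14.19
S7: √((18.88)² + (-3.56)²) = √(356.4544 + 12.6736) = 19.21
S8: √((-5.26)² + (1.61)²) = √(27.6676 + 2.5921) = 5.50
Sorted: S8 (5.50) < S6 (14.19) < S7 (19.21) < S3 (21.06) < S2 (24.03) < S1 (27.89) < …

S8, S6, S7, S3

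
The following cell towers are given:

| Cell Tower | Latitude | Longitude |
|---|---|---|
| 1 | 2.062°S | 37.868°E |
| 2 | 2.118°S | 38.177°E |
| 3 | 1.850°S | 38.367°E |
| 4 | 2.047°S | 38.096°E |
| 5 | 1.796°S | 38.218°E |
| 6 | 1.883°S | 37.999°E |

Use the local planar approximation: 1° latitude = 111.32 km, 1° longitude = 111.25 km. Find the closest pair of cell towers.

Pairwise distances:
1–2: 34.937 km
1–3: 60.322 km
1–4: 25.420 km
1–5: 48.918 km
1–6: 24.687 km
2–3: 36.563 km
2–4: 11.986 km
2–5: 36.134 km
2–6: 32.810 km
3–4: 37.281 km
3–5: 17.633 km
3–6: 41.104 km
4–5: 31.063 km
4–6: 21.207 km
5–6: 26.218 km
Closest pair: 2–4 at 11.986 km.

2 and 4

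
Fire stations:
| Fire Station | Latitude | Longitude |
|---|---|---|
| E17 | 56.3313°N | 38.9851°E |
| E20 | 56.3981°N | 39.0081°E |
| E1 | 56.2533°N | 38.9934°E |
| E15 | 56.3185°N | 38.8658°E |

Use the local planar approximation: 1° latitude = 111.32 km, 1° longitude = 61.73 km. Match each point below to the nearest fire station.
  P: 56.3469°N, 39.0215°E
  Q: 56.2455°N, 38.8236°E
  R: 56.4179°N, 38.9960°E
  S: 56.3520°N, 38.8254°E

P at 56.3469°N, 39.0215°E:
  E17: √((-0.0156·111.32)² + (-0.0364·61.73)²) = √(3.015752 + 5.048883) = 2.8398 km
  E20: √((0.0512·111.32)² + (-0.0134·61.73)²) = √(32.485258 + 0.684230) = 5.7593 km
  E1: √((-0.0936·111.32)² + (-0.0281·61.73)²) = √(108.567064 + 3.008882) = 10.5630 km
  E15: √((-0.0284·111.32)² + (-0.1557·61.73)²) = √(9.995006 + 92.378260) = 10.1180 km
  → nearest: E17 (2.8398 km)
Q at 56.2455°N, 38.8236°E:
  E17: √((0.0858·111.32)² + (0.1615·61.73)²) = √(91.226491 + 99.388837) = 13.8064 km
  E20: √((0.1526·111.32)² + (0.1845·61.73)²) = √(288.572846 + 129.713535) = 20.4521 km
  E1: √((0.0078·111.32)² + (0.1698·61.73)²) = √(0.753938 + 109.867167) = 10.5177 km
  E15: √((0.0730·111.32)² + (0.0422·61.73)²) = √(66.037727 + 6.786056) = 8.5337 km
  → nearest: E15 (8.5337 km)
R at 56.4179°N, 38.9960°E:
  E17: √((-0.0866·111.32)² + (-0.0109·61.73)²) = √(92.935615 + 0.452737) = 9.6638 km
  E20: √((-0.0198·111.32)² + (0.0121·61.73)²) = √(4.858216 + 0.557909) = 2.3273 km
  E1: √((-0.1646·111.32)² + (-0.0026·61.73)²) = √(335.742297 + 0.025760) = 18.3240 km
  E15: √((-0.0994·111.32)² + (-0.1302·61.73)²) = √(122.438828 + 64.597323) = 13.6761 km
  → nearest: E20 (2.3273 km)
S at 56.3520°N, 38.8254°E:
  E17: √((-0.0207·111.32)² + (0.1597·61.73)²) = √(5.309909 + 97.185704) = 10.1240 km
  E20: √((0.0461·111.32)² + (0.1827·61.73)²) = √(26.335905 + 127.194885) = 12.3908 km
  E1: √((-0.0987·111.32)² + (0.1680·61.73)²) = √(120.720410 + 107.550174) = 15.1086 km
  E15: √((-0.0335·111.32)² + (0.0404·61.73)²) = √(13.907082 + 6.219497) = 4.4863 km
  → nearest: E15 (4.4863 km)

P→E17; Q→E15; R→E20; S→E15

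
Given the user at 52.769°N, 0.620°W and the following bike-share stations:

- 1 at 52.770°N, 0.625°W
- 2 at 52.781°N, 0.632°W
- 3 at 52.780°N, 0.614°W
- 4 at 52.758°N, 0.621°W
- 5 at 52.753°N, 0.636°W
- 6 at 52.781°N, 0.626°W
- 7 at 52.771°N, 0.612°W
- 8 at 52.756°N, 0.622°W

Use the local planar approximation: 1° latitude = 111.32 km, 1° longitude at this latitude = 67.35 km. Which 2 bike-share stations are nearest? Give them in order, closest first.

1, 7

Distances from 52.769°N, 0.620°W:
1: √((0.001·111.32)² + (-0.005·67.35)²) = √(0.01239 + 0.11340) = 0.355 km
2: √((0.012·111.32)² + (-0.012·67.35)²) = √(1.78447 + 0.65319) = 1.561 km
3: √((0.011·111.32)² + (0.006·67.35)²) = √(1.49945 + 0.16330) = 1.289 km
4: √((-0.011·111.32)² + (-0.001·67.35)²) = √(1.49945 + 0.00454) = 1.226 km
5: √((-0.016·111.32)² + (-0.016·67.35)²) = √(3.17239 + 1.16122) = 2.082 km
6: √((0.012·111.32)² + (-0.006·67.35)²) = √(1.78447 + 0.16330) = 1.396 km
7: √((0.002·111.32)² + (0.008·67.35)²) = √(0.04957 + 0.29031) = 0.583 km
8: √((-0.013·111.32)² + (-0.002·67.35)²) = √(2.09427 + 0.01814) = 1.453 km
Sorted: 1 (0.355 km) < 7 (0.583 km) < 4 (1.226 km) < 3 (1.289 km) < …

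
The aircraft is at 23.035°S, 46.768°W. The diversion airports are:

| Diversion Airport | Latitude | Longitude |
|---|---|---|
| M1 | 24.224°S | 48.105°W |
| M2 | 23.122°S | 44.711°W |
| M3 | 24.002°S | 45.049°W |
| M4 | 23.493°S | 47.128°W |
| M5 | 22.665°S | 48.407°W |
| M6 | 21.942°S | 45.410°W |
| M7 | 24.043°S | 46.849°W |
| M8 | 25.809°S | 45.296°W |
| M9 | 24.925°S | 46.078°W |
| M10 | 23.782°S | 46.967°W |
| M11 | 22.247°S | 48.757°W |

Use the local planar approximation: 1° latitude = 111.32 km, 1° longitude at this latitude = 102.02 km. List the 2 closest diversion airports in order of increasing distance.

Distances from 23.035°S, 46.768°W:
M1: 190.064 km
M2: 210.078 km
M3: 205.775 km
M4: 62.836 km
M5: 172.209 km
M6: 184.387 km
M7: 112.514 km
M8: 343.381 km
M9: 221.859 km
M10: 85.598 km
M11: 221.067 km
Sorted: M4 (62.836 km) < M10 (85.598 km) < M7 (112.514 km) < M5 (172.209 km) < …

M4, M10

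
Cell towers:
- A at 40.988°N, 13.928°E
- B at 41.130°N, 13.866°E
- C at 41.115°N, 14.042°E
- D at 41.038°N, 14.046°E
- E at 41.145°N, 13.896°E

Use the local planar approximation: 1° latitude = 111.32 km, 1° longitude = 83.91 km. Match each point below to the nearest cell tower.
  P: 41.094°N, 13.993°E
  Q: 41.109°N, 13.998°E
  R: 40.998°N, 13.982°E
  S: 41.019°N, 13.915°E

P at 41.094°N, 13.993°E:
  A: √((-0.106·111.32)² + (-0.065·83.91)²) = √(139.23811 + 29.74775) = 12.999 km
  B: √((0.036·111.32)² + (-0.127·83.91)²) = √(16.06022 + 113.56248) = 11.385 km
  C: √((0.021·111.32)² + (0.049·83.91)²) = √(5.46493 + 16.90517) = 4.730 km
  D: √((-0.056·111.32)² + (0.053·83.91)²) = √(38.86176 + 19.77785) = 7.658 km
  E: √((0.051·111.32)² + (-0.097·83.91)²) = √(32.23196 + 66.24772) = 9.924 km
  → nearest: C (4.730 km)
Q at 41.109°N, 13.998°E:
  A: √((-0.121·111.32)² + (-0.070·83.91)²) = √(181.43336 + 34.50035) = 14.695 km
  B: √((0.021·111.32)² + (-0.132·83.91)²) = √(5.46493 + 122.68043) = 11.320 km
  C: √((0.006·111.32)² + (0.044·83.91)²) = √(0.44612 + 13.63116) = 3.752 km
  D: √((-0.071·111.32)² + (0.048·83.91)²) = √(62.46879 + 16.22221) = 8.871 km
  E: √((0.036·111.32)² + (-0.102·83.91)²) = √(16.06022 + 73.25340) = 9.451 km
  → nearest: C (3.752 km)
R at 40.998°N, 13.982°E:
  A: √((-0.010·111.32)² + (-0.054·83.91)²) = √(1.23921 + 20.53123) = 4.666 km
  B: √((0.132·111.32)² + (-0.116·83.91)²) = √(215.92069 + 94.74219) = 17.626 km
  C: √((0.117·111.32)² + (0.060·83.91)²) = √(169.63604 + 25.34720) = 13.964 km
  D: √((0.040·111.32)² + (0.064·83.91)²) = √(19.82743 + 28.83948) = 6.976 km
  E: √((0.147·111.32)² + (-0.086·83.91)²) = √(267.78181 + 52.07441) = 17.885 km
  → nearest: A (4.666 km)
S at 41.019°N, 13.915°E:
  A: √((-0.031·111.32)² + (0.013·83.91)²) = √(11.90885 + 1.18991) = 3.619 km
  B: √((0.111·111.32)² + (-0.049·83.91)²) = √(152.68359 + 16.90517) = 13.023 km
  C: √((0.096·111.32)² + (0.127·83.91)²) = √(114.20598 + 113.56248) = 15.092 km
  D: √((0.019·111.32)² + (0.131·83.91)²) = √(4.47356 + 120.82868) = 11.194 km
  E: √((0.126·111.32)² + (-0.019·83.91)²) = √(196.73765 + 2.54176) = 14.117 km
  → nearest: A (3.619 km)

P→C; Q→C; R→A; S→A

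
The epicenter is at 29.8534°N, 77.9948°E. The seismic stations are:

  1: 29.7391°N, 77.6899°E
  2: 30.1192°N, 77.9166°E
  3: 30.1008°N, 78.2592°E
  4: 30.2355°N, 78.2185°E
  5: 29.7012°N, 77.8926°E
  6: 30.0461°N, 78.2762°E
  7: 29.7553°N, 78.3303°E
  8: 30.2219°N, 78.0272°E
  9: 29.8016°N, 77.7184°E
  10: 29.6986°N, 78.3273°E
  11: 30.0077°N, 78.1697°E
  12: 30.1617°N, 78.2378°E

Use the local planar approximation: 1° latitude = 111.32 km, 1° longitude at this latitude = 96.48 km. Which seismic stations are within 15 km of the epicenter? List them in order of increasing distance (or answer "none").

Distances from 29.8534°N, 77.9948°E:
1: √((-0.1143·111.32)² + (-0.3049·96.48)²) = √(161.897020 + 865.345298) = 32.0506 km
2: √((0.2658·111.32)² + (-0.0782·96.48)²) = √(875.500399 + 56.923041) = 30.5356 km
3: √((0.2474·111.32)² + (0.2644·96.48)²) = √(758.482886 + 650.724999) = 37.5394 km
4: √((0.3821·111.32)² + (0.2237·96.48)²) = √(1809.257871 + 465.807587) = 47.6976 km
5: √((-0.1522·111.32)² + (-0.1022·96.48)²) = √(287.061996 + 97.224648) = 19.6032 km
6: √((0.1927·111.32)² + (0.2814·96.48)²) = √(460.161017 + 737.093830) = 34.6014 km
7: √((-0.0981·111.32)² + (0.3355·96.48)²) = √(119.257146 + 1047.754751) = 34.1616 km
8: √((0.3685·111.32)² + (0.0324·96.48)²) = √(1682.756899 + 9.771576) = 41.1404 km
9: √((-0.0518·111.32)² + (-0.2764·96.48)²) = √(33.251092 + 711.132729) = 27.2834 km
10: √((-0.1548·111.32)² + (0.3325·96.48)²) = √(296.953404 + 1029.100736) = 36.4150 km
11: √((0.1543·111.32)² + (0.1749·96.48)²) = √(295.038198 + 284.743755) = 24.0787 km
12: √((0.3083·111.32)² + (0.2430·96.48)²) = √(1177.859380 + 549.651145) = 41.5633 km
Threshold 15 km: none within range.

none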